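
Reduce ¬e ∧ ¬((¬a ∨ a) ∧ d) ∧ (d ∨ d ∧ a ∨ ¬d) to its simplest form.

¬e ∧ ¬d

¬e ∧ ¬((¬a ∨ a) ∧ d) ∧ (d ∨ d ∧ a ∨ ¬d)
= ¬e ∧ ¬d ∧ (d ∨ d ∧ a ∨ ¬d)
= ¬e ∧ ¬d ∧ (d ∨ ¬d)
= ¬e ∧ ¬d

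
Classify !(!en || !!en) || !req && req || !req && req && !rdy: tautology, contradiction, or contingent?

!(!en || !!en) || !req && req || !req && req && !rdy
= !(!en || !!en) || !req && req   (absorption)
= !(!en || !!en)   (complement / identity)
= en && !en   (De Morgan)
= false   (complement)

contradiction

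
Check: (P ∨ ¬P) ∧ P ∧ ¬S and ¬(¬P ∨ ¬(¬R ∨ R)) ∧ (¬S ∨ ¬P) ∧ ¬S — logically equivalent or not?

Yes

E1: (P ∨ ¬P) ∧ P ∧ ¬S
    = P ∧ ¬S   — complement / identity
E2: ¬(¬P ∨ ¬(¬R ∨ R)) ∧ (¬S ∨ ¬P) ∧ ¬S
    = P ∧ (¬R ∨ R) ∧ (¬S ∨ ¬P) ∧ ¬S   — De Morgan
    = P ∧ (¬S ∨ ¬P) ∧ ¬S   — complement / identity
    = P ∧ ¬S   — absorption
Both reduce to P ∧ ¬S, so they are equivalent.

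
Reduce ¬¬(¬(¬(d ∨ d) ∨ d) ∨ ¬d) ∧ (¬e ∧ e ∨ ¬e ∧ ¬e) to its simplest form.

¬¬(¬(¬(d ∨ d) ∨ d) ∨ ¬d) ∧ (¬e ∧ e ∨ ¬e ∧ ¬e)
= ¬¬(¬(¬(d ∨ d) ∨ d) ∨ ¬d) ∧ ¬e   (distribution)
= ¬((¬(d ∨ d) ∨ d) ∧ d) ∧ ¬e   (De Morgan)
= ¬((¬d ∨ d) ∧ d) ∧ ¬e   (idempotence)
= ¬d ∧ ¬e   (complement / identity)

¬d ∧ ¬e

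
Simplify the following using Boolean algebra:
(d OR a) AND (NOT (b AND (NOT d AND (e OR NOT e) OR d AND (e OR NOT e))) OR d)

(d OR a) AND (NOT (b AND (NOT d AND (e OR NOT e) OR d AND (e OR NOT e))) OR d)
= (d OR a) AND (NOT (b AND (e OR NOT e)) OR d)   — distribution
= a AND NOT (b AND (e OR NOT e)) OR d   — distribution
= a AND NOT b OR d   — complement / identity

a AND NOT b OR d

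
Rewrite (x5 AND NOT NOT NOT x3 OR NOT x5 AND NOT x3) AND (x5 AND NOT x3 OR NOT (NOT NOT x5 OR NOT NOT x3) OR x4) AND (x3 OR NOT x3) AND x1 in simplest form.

NOT x3 AND x1

(x5 AND NOT NOT NOT x3 OR NOT x5 AND NOT x3) AND (x5 AND NOT x3 OR NOT (NOT NOT x5 OR NOT NOT x3) OR x4) AND (x3 OR NOT x3) AND x1
= (x5 AND NOT NOT NOT x3 OR NOT x5 AND NOT x3) AND (x5 AND NOT x3 OR NOT x5 AND NOT x3 OR x4) AND (x3 OR NOT x3) AND x1   (De Morgan)
= (x5 AND NOT x3 OR NOT x5 AND NOT x3) AND (x5 AND NOT x3 OR NOT x5 AND NOT x3 OR x4) AND (x3 OR NOT x3) AND x1   (double negation)
= (x5 AND NOT x3 OR NOT x5 AND NOT x3) AND (x5 AND NOT x3 OR NOT x5 AND NOT x3 OR x4) AND x1   (complement / identity)
= (x5 AND NOT x3 OR NOT x5 AND NOT x3) AND x1   (absorption)
= NOT x3 AND x1   (distribution)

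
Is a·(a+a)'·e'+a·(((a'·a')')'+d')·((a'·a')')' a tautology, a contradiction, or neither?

contradiction

a·(a+a)'·e'+a·(((a'·a')')'+d')·((a'·a')')'
= a·(a+a)'·e'+a·((a'·a')')'   — absorption
= a·(a+a)'·e'+a·(a+a)'   — De Morgan
= a·(a+a)'   — absorption
= a·a'   — idempotence
= 0   — complement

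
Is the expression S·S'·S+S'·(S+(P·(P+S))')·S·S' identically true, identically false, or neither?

S·S'·S+S'·(S+(P·(P+S))')·S·S'
= S·S'·S+S'·(S+P')·S·S'
= S·S'·S+S'·S·S'
= S'·S
= 0

identically false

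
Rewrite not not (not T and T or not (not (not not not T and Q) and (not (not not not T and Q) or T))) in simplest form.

not T and Q

not not (not T and T or not (not (not not not T and Q) and (not (not not not T and Q) or T)))
= not not (not T and T or not not (not not not T and Q))   — absorption
= not not not not (not not not T and Q)   — complement / identity
= not not (not not not T and Q)   — double negation
= not not not T and Q   — double negation
= not T and Q   — double negation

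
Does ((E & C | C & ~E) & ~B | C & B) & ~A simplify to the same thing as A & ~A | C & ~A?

Yes

E1: ((E & C | C & ~E) & ~B | C & B) & ~A
    = (C & ~B | C & B) & ~A
    = C & ~A
E2: A & ~A | C & ~A
    = C & ~A
Both reduce to C & ~A, so they are equivalent.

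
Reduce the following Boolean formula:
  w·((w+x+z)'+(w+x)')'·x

w·((w+x+z)'+(w+x)')'·x
= w·(w+x+z)·(w+x)·x   — De Morgan
= w·(w+x)·x   — absorption
= w·x   — absorption

w·x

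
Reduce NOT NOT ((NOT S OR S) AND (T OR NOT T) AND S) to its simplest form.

NOT NOT ((NOT S OR S) AND (T OR NOT T) AND S)
= NOT NOT ((NOT S OR S) AND S)   — complement / identity
= NOT NOT S   — complement / identity
= S   — double negation

S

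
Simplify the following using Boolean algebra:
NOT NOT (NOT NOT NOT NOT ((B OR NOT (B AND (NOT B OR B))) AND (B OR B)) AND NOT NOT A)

NOT NOT (NOT NOT NOT NOT ((B OR NOT (B AND (NOT B OR B))) AND (B OR B)) AND NOT NOT A)
= NOT NOT (NOT NOT NOT NOT ((B OR NOT B) AND (B OR B)) AND NOT NOT A)
= NOT NOT (NOT NOT NOT NOT (NOT B AND B OR B) AND NOT NOT A)
= NOT (NOT NOT NOT (NOT B AND B OR B) OR NOT A)
= NOT (NOT NOT NOT B OR NOT A)
= NOT NOT B AND A
= B AND A

B AND A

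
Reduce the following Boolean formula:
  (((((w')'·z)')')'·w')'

w

(((((w')'·z)')')'·w')'
= (((w')'·z)')'+w   — De Morgan
= (w')'·z+w   — double negation
= w·z+w   — double negation
= w   — absorption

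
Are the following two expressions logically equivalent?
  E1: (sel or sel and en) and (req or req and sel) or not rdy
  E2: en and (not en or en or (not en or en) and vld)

No

E1: (sel or sel and en) and (req or req and sel) or not rdy
    = sel and (req or req and sel) or not rdy
    = sel and req or not rdy
E2: en and (not en or en or (not en or en) and vld)
    = en and (not en or en)
    = en
These differ: at en=0, rdy=0, req=1, sel=1, vld=0, E1 = 1 but E2 = 0.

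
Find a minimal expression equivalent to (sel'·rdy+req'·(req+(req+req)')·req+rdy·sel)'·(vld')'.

rdy'·vld

(sel'·rdy+req'·(req+(req+req)')·req+rdy·sel)'·(vld')'
= (sel'·rdy+req'·(req+req')·req+rdy·sel)'·(vld')'   (idempotence)
= (sel'·rdy+req'·req+rdy·sel)'·(vld')'   (complement / identity)
= (sel'·rdy+rdy·sel)'·(vld')'   (complement / identity)
= rdy'·(vld')'   (distribution)
= rdy'·vld   (double negation)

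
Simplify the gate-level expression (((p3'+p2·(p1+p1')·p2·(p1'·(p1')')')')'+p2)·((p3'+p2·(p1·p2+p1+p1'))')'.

(((p3'+p2·(p1+p1')·p2·(p1'·(p1')')')')'+p2)·((p3'+p2·(p1·p2+p1+p1'))')'
= (((p3'+p2·(p1+p1')·p2·(p1+p1'))')'+p2)·((p3'+p2·(p1·p2+p1+p1'))')'
= (((p3'+p2·(p1+p1'))')'+p2)·((p3'+p2·(p1·p2+p1+p1'))')'
= (((p3'+p2·(p1+p1'))')'+p2)·((p3'+p2·(p1+p1'))')'
= ((p3'+p2·(p1+p1'))')'
= p3'+p2·(p1+p1')
= p3'+p2

p3'+p2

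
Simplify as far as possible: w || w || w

w

w || w || w
= w || w   [idempotence]
= w   [idempotence]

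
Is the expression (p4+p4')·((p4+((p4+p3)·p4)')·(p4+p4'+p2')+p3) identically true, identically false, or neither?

identically true

(p4+p4')·((p4+((p4+p3)·p4)')·(p4+p4'+p2')+p3)
= (p4+p4')·((p4+p4')·(p4+p4'+p2')+p3)
= (p4+p4')·(p4+p4'+p3)
= p4+p4'
= 1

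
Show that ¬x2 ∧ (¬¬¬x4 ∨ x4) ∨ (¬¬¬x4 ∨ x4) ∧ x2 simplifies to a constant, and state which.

True

¬x2 ∧ (¬¬¬x4 ∨ x4) ∨ (¬¬¬x4 ∨ x4) ∧ x2
= ¬¬¬x4 ∨ x4   — distribution
= ¬x4 ∨ x4   — double negation
= True   — complement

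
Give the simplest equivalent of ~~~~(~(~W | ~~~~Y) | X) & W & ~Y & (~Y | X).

W & ~Y

~~~~(~(~W | ~~~~Y) | X) & W & ~Y & (~Y | X)
= ~~~~(~(~W | ~~~~Y) | X) & W & ~Y   (absorption)
= ~~~~(~(~W | ~~Y) | X) & W & ~Y   (double negation)
= ~~~~(W & ~Y | X) & W & ~Y   (De Morgan)
= ~~(W & ~Y | X) & W & ~Y   (double negation)
= (W & ~Y | X) & W & ~Y   (double negation)
= W & ~Y   (absorption)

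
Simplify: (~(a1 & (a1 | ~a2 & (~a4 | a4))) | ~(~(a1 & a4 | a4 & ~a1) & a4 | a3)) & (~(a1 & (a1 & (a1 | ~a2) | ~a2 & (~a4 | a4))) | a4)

~a1 | ~a3 & a4

(~(a1 & (a1 | ~a2 & (~a4 | a4))) | ~(~(a1 & a4 | a4 & ~a1) & a4 | a3)) & (~(a1 & (a1 & (a1 | ~a2) | ~a2 & (~a4 | a4))) | a4)
= (~(a1 & (a1 | ~a2 & (~a4 | a4))) | ~(~(a1 & a4 | a4 & ~a1) & a4 | a3)) & (~(a1 & (a1 | ~a2 & (~a4 | a4))) | a4)
= ~(a1 & (a1 | ~a2 & (~a4 | a4))) | ~(~(a1 & a4 | a4 & ~a1) & a4 | a3) & a4
= ~(a1 & (a1 | ~a2)) | ~(~(a1 & a4 | a4 & ~a1) & a4 | a3) & a4
= ~(a1 & (a1 | ~a2)) | ~(~a4 & a4 | a3) & a4
= ~a1 | ~(~a4 & a4 | a3) & a4
= ~a1 | ~a3 & a4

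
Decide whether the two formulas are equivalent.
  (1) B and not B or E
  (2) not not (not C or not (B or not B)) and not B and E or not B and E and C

E1: B and not B or E
    = E   [complement / identity]
E2: not not (not C or not (B or not B)) and not B and E or not B and E and C
    = not (C and (B or not B)) and not B and E or not B and E and C   [De Morgan]
    = not C and not B and E or not B and E and C   [complement / identity]
    = not B and E   [distribution]
These differ: at B=1, C=0, E=1, E1 = 1 but E2 = 0.

No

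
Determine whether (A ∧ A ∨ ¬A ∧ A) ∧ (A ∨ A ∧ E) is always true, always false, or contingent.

(A ∧ A ∨ ¬A ∧ A) ∧ (A ∨ A ∧ E)
= A ∧ (A ∨ A ∧ E)   (distribution)
= A ∧ A   (absorption)
= A   (idempotence)
This depends on A, so it is not a constant.

contingent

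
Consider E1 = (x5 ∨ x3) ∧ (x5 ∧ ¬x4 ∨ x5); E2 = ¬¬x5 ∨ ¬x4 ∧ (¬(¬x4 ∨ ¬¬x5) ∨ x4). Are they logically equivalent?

E1: (x5 ∨ x3) ∧ (x5 ∧ ¬x4 ∨ x5)
    = (x5 ∨ x3) ∧ x5   [absorption]
    = x5   [absorption]
E2: ¬¬x5 ∨ ¬x4 ∧ (¬(¬x4 ∨ ¬¬x5) ∨ x4)
    = ¬¬x5 ∨ ¬x4 ∧ (x4 ∧ ¬x5 ∨ x4)   [De Morgan]
    = ¬¬x5 ∨ ¬x4 ∧ x4   [absorption]
    = ¬¬x5   [complement / identity]
    = x5   [double negation]
Both reduce to x5, so they are equivalent.

Yes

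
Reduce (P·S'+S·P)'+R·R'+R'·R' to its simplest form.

P'+R'

(P·S'+S·P)'+R·R'+R'·R'
= P'+R·R'+R'·R'   — distribution
= P'+R'   — distribution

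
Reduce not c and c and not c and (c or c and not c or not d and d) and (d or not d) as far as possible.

not c and c and not c and (c or c and not c or not d and d) and (d or not d)
= not c and c and not c and (c or c and not c) and (d or not d)   [complement / identity]
= not c and c and not c and (c or c and not c)   [complement / identity]
= not c and c and not c and c   [complement / identity]
= not c and c   [idempotence]
= False   [complement]

False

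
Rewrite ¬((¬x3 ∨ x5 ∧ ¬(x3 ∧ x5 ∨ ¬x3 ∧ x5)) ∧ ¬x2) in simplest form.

x3 ∨ x2

¬((¬x3 ∨ x5 ∧ ¬(x3 ∧ x5 ∨ ¬x3 ∧ x5)) ∧ ¬x2)
= ¬((¬x3 ∨ x5 ∧ ¬x5) ∧ ¬x2)   — distribution
= ¬(¬x3 ∧ ¬x2)   — complement / identity
= x3 ∨ x2   — De Morgan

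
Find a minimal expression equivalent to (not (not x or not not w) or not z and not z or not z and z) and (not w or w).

(not (not x or not not w) or not z and not z or not z and z) and (not w or w)
= (not (not x or not not w) or not z) and (not w or w)
= not (not x or not not w) or not z
= x and not w or not z

x and not w or not z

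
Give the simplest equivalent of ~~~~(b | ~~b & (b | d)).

~~~~(b | ~~b & (b | d))
= ~~~~(b | b & (b | d))   (double negation)
= ~~(b | b & (b | d))   (double negation)
= ~~(b | b)   (absorption)
= b | b   (double negation)
= b   (idempotence)

b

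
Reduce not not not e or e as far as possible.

not not not e or e
= not e or e
= True

True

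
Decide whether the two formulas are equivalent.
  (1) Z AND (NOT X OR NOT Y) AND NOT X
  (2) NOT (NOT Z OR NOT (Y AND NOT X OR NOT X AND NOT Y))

E1: Z AND (NOT X OR NOT Y) AND NOT X
    = Z AND NOT X   (absorption)
E2: NOT (NOT Z OR NOT (Y AND NOT X OR NOT X AND NOT Y))
    = Z AND (Y AND NOT X OR NOT X AND NOT Y)   (De Morgan)
    = Z AND NOT X   (distribution)
Both reduce to Z AND NOT X, so they are equivalent.

Yes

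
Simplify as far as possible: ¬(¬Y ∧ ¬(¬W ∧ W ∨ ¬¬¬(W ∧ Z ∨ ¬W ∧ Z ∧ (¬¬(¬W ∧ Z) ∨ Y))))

¬(¬Y ∧ ¬(¬W ∧ W ∨ ¬¬¬(W ∧ Z ∨ ¬W ∧ Z ∧ (¬¬(¬W ∧ Z) ∨ Y))))
= ¬(¬Y ∧ ¬(¬W ∧ W ∨ ¬¬¬(W ∧ Z ∨ ¬W ∧ Z ∧ (¬W ∧ Z ∨ Y))))   (double negation)
= ¬(¬Y ∧ ¬(¬W ∧ W ∨ ¬¬¬(W ∧ Z ∨ ¬W ∧ Z)))   (absorption)
= Y ∨ ¬W ∧ W ∨ ¬¬¬(W ∧ Z ∨ ¬W ∧ Z)   (De Morgan)
= Y ∨ ¬W ∧ W ∨ ¬¬¬Z   (distribution)
= Y ∨ ¬¬¬Z   (complement / identity)
= Y ∨ ¬Z   (double negation)

Y ∨ ¬Z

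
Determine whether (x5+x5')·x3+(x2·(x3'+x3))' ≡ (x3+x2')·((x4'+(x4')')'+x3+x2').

Yes

E1: (x5+x5')·x3+(x2·(x3'+x3))'
    = x3+(x2·(x3'+x3))'   [complement / identity]
    = x3+x2'   [complement / identity]
E2: (x3+x2')·((x4'+(x4')')'+x3+x2')
    = (x3+x2')·(x4·x4'+x3+x2')   [De Morgan]
    = (x3+x2')·(x3+x2')   [complement / identity]
    = x3+x2'   [idempotence]
Both reduce to x3+x2', so they are equivalent.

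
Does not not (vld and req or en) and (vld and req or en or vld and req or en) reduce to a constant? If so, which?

not not (vld and req or en) and (vld and req or en or vld and req or en)
= (vld and req or en) and (vld and req or en or vld and req or en)   (double negation)
= (vld and req or en) and (vld and req or en)   (idempotence)
= vld and req or en   (idempotence)
This depends on en, req, vld, so it is not a constant.

no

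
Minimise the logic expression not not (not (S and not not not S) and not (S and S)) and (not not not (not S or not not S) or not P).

not S and not P

not not (not (S and not not not S) and not (S and S)) and (not not not (not S or not not S) or not P)
= not not (not (S and not S) and not (S and S)) and (not not not (not S or not not S) or not P)
= not (S and not S or S and S) and (not not not (not S or not not S) or not P)
= not S and (not not not (not S or not not S) or not P)
= not S and (not (not S or not not S) or not P)
= not S and (S and not S or not P)
= not S and not P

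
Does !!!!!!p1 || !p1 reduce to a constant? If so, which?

yes, True

!!!!!!p1 || !p1
= !!!!p1 || !p1
= !!p1 || !p1
= p1 || !p1
= true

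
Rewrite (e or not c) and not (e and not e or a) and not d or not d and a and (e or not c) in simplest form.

(e or not c) and not (e and not e or a) and not d or not d and a and (e or not c)
= (e or not c) and not a and not d or not d and a and (e or not c)   (complement / identity)
= ((e or not c) and not a or a and (e or not c)) and not d   (distribution)
= (e or not c) and not d   (distribution)

(e or not c) and not d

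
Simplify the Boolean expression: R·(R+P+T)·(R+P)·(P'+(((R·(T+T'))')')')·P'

R·P'

R·(R+P+T)·(R+P)·(P'+(((R·(T+T'))')')')·P'
= R·(R+P+T)·(R+P)·(P'+((R')')')·P'   [complement / identity]
= R·(R+P)·(P'+((R')')')·P'   [absorption]
= R·(P'+((R')')')·P'   [absorption]
= R·(P'+R')·P'   [double negation]
= R·P'   [absorption]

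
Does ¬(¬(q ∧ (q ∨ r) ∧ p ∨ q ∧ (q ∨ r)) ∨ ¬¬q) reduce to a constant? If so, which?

yes, False

¬(¬(q ∧ (q ∨ r) ∧ p ∨ q ∧ (q ∨ r)) ∨ ¬¬q)
= ¬(¬(q ∧ (q ∨ r)) ∨ ¬¬q)
= ¬(¬q ∨ ¬¬q)
= q ∧ ¬q
= False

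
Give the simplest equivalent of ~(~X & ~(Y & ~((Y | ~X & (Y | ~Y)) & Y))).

~(~X & ~(Y & ~((Y | ~X & (Y | ~Y)) & Y)))
= X | Y & ~((Y | ~X & (Y | ~Y)) & Y)   — De Morgan
= X | Y & ~((Y | ~X) & Y)   — complement / identity
= X | Y & ~Y   — absorption
= X   — complement / identity

X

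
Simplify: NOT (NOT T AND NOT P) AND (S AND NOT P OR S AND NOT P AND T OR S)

NOT (NOT T AND NOT P) AND (S AND NOT P OR S AND NOT P AND T OR S)
= (T OR P) AND (S AND NOT P OR S AND NOT P AND T OR S)   [De Morgan]
= (T OR P) AND (S AND NOT P OR S)   [absorption]
= (T OR P) AND S   [absorption]

(T OR P) AND S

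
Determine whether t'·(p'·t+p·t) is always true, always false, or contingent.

always false

t'·(p'·t+p·t)
= t'·t   — distribution
= 0   — complement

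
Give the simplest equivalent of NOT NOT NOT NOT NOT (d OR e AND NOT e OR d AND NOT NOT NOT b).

NOT NOT NOT NOT NOT (d OR e AND NOT e OR d AND NOT NOT NOT b)
= NOT NOT NOT (d OR e AND NOT e OR d AND NOT NOT NOT b)   (double negation)
= NOT (d OR e AND NOT e OR d AND NOT NOT NOT b)   (double negation)
= NOT (d OR e AND NOT e OR d AND NOT b)   (double negation)
= NOT (d OR d AND NOT b)   (complement / identity)
= NOT d   (absorption)

NOT d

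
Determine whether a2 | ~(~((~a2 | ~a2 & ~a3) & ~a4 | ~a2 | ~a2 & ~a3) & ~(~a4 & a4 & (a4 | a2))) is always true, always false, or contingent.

a2 | ~(~((~a2 | ~a2 & ~a3) & ~a4 | ~a2 | ~a2 & ~a3) & ~(~a4 & a4 & (a4 | a2)))
= a2 | (~a2 | ~a2 & ~a3) & ~a4 | ~a2 | ~a2 & ~a3 | ~a4 & a4 & (a4 | a2)   — De Morgan
= a2 | ~a2 | ~a2 & ~a3 | ~a4 & a4 & (a4 | a2)   — absorption
= a2 | ~a2 | ~a2 & ~a3 | ~a4 & a4   — absorption
= a2 | ~a2 | ~a4 & a4   — absorption
= a2 | ~a2   — complement / identity
= 1   — complement

always true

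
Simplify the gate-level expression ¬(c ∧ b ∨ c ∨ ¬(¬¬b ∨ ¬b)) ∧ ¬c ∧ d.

¬(c ∧ b ∨ c ∨ ¬(¬¬b ∨ ¬b)) ∧ ¬c ∧ d
= ¬(c ∨ ¬(¬¬b ∨ ¬b)) ∧ ¬c ∧ d   [absorption]
= ¬(c ∨ ¬b ∧ b) ∧ ¬c ∧ d   [De Morgan]
= ¬c ∧ ¬c ∧ d   [complement / identity]
= ¬c ∧ d   [idempotence]

¬c ∧ d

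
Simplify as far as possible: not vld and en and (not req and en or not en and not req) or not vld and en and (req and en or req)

not vld and en

not vld and en and (not req and en or not en and not req) or not vld and en and (req and en or req)
= not vld and en and not req or not vld and en and (req and en or req)   [distribution]
= not vld and en and not req or not vld and en and req   [absorption]
= not vld and en   [distribution]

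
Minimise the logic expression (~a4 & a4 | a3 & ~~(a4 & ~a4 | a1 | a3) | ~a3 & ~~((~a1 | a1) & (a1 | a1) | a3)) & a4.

(a1 | a3) & a4

(~a4 & a4 | a3 & ~~(a4 & ~a4 | a1 | a3) | ~a3 & ~~((~a1 | a1) & (a1 | a1) | a3)) & a4
= (a3 & ~~(a4 & ~a4 | a1 | a3) | ~a3 & ~~((~a1 | a1) & (a1 | a1) | a3)) & a4
= (a3 & ~~(a4 & ~a4 | a1 | a3) | ~a3 & ~~(a1 | a1 | a3)) & a4
= (a3 & ~~(a1 | a3) | ~a3 & ~~(a1 | a1 | a3)) & a4
= (a3 & ~~(a1 | a3) | ~a3 & ~~(a1 | a3)) & a4
= ~~(a1 | a3) & a4
= (a1 | a3) & a4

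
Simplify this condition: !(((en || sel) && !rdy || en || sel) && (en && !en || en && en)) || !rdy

!en || !rdy

!(((en || sel) && !rdy || en || sel) && (en && !en || en && en)) || !rdy
= !((en || sel) && (en && !en || en && en)) || !rdy
= !((en || sel) && en) || !rdy
= !en || !rdy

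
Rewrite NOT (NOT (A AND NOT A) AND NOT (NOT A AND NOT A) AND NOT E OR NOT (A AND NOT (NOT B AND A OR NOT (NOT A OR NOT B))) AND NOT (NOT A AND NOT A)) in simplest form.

NOT (NOT (A AND NOT A) AND NOT (NOT A AND NOT A) AND NOT E OR NOT (A AND NOT (NOT B AND A OR NOT (NOT A OR NOT B))) AND NOT (NOT A AND NOT A))
= NOT (NOT (A AND NOT A) AND NOT (NOT A AND NOT A) AND NOT E OR NOT (A AND NOT (NOT B AND A OR A AND B)) AND NOT (NOT A AND NOT A))   — De Morgan
= NOT (NOT (A AND NOT A) AND NOT (NOT A AND NOT A) AND NOT E OR NOT (A AND NOT A) AND NOT (NOT A AND NOT A))   — distribution
= NOT (NOT (A AND NOT A) AND NOT (NOT A AND NOT A))   — absorption
= A AND NOT A OR NOT A AND NOT A   — De Morgan
= NOT A   — distribution

NOT A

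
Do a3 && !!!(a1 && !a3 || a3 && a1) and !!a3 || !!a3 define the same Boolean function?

No

E1: a3 && !!!(a1 && !a3 || a3 && a1)
    = a3 && !!!a1   (distribution)
    = a3 && !a1   (double negation)
E2: !!a3 || !!a3
    = !!a3   (idempotence)
    = a3   (double negation)
These differ: at a1=1, a3=1, E1 = 0 but E2 = 1.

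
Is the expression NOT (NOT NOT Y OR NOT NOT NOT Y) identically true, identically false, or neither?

NOT (NOT NOT Y OR NOT NOT NOT Y)
= NOT (NOT NOT Y OR NOT Y)   — double negation
= NOT Y AND Y   — De Morgan
= FALSE   — complement

identically false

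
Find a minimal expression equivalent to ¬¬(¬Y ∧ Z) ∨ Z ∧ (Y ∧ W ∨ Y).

¬¬(¬Y ∧ Z) ∨ Z ∧ (Y ∧ W ∨ Y)
= ¬Y ∧ Z ∨ Z ∧ (Y ∧ W ∨ Y)
= ¬Y ∧ Z ∨ Z ∧ Y
= Z

Z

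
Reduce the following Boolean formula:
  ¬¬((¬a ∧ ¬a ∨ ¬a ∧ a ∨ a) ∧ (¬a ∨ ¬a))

¬a

¬¬((¬a ∧ ¬a ∨ ¬a ∧ a ∨ a) ∧ (¬a ∨ ¬a))
= ¬¬((¬a ∨ a) ∧ (¬a ∨ ¬a))   — distribution
= ¬¬(¬a ∨ ¬a)   — complement / identity
= ¬¬¬a   — idempotence
= ¬a   — double negation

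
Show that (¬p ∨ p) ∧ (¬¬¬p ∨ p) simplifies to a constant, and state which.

(¬p ∨ p) ∧ (¬¬¬p ∨ p)
= (¬p ∨ p) ∧ (¬p ∨ p)   — double negation
= ¬p ∨ p   — idempotence
= True   — complement

True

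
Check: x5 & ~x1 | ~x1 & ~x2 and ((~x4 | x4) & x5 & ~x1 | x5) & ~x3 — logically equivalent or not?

E1: x5 & ~x1 | ~x1 & ~x2
    = (x5 | ~x2) & ~x1
E2: ((~x4 | x4) & x5 & ~x1 | x5) & ~x3
    = (x5 & ~x1 | x5) & ~x3
    = x5 & ~x3
These differ: at x1=0, x2=0, x3=1, x4=0, x5=1, E1 = 1 but E2 = 0.

No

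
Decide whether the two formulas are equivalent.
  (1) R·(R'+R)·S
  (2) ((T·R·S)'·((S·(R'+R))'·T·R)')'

E1: R·(R'+R)·S
    = R·S   — complement / identity
E2: ((T·R·S)'·((S·(R'+R))'·T·R)')'
    = ((T·R·S)'·(S'·T·R)')'   — complement / identity
    = T·R·S+S'·T·R   — De Morgan
    = T·R   — distribution
These differ: at R=1, S=0, T=1, E1 = 0 but E2 = 1.

No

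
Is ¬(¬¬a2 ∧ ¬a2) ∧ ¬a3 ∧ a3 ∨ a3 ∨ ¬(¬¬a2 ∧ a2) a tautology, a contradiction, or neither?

neither

¬(¬¬a2 ∧ ¬a2) ∧ ¬a3 ∧ a3 ∨ a3 ∨ ¬(¬¬a2 ∧ a2)
= (¬a2 ∨ a2) ∧ ¬a3 ∧ a3 ∨ a3 ∨ ¬(¬¬a2 ∧ a2)
= ¬a3 ∧ a3 ∨ a3 ∨ ¬(¬¬a2 ∧ a2)
= ¬a3 ∧ a3 ∨ a3 ∨ ¬(a2 ∧ a2)
= ¬a3 ∧ a3 ∨ a3 ∨ ¬a2
= a3 ∨ ¬a2
This depends on a2, a3, so it is not a constant.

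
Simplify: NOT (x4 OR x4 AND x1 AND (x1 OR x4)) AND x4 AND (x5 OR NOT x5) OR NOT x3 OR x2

NOT x3 OR x2

NOT (x4 OR x4 AND x1 AND (x1 OR x4)) AND x4 AND (x5 OR NOT x5) OR NOT x3 OR x2
= NOT (x4 OR x4 AND x1) AND x4 AND (x5 OR NOT x5) OR NOT x3 OR x2   — absorption
= NOT x4 AND x4 AND (x5 OR NOT x5) OR NOT x3 OR x2   — absorption
= NOT x4 AND x4 OR NOT x3 OR x2   — complement / identity
= NOT x3 OR x2   — complement / identity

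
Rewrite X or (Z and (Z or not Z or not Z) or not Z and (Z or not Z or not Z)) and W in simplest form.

X or (Z and (Z or not Z or not Z) or not Z and (Z or not Z or not Z)) and W
= X or (Z or not Z or not Z) and W   [distribution]
= X or (Z or not Z) and W   [idempotence]
= X or W   [complement / identity]

X or W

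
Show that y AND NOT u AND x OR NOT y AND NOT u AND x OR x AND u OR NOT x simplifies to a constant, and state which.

y AND NOT u AND x OR NOT y AND NOT u AND x OR x AND u OR NOT x
= NOT u AND x OR x AND u OR NOT x
= x OR NOT x
= TRUE

TRUE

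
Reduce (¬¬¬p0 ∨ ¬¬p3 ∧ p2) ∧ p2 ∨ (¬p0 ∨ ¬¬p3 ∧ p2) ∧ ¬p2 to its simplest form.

¬p0 ∨ p3 ∧ p2

(¬¬¬p0 ∨ ¬¬p3 ∧ p2) ∧ p2 ∨ (¬p0 ∨ ¬¬p3 ∧ p2) ∧ ¬p2
= (¬p0 ∨ ¬¬p3 ∧ p2) ∧ p2 ∨ (¬p0 ∨ ¬¬p3 ∧ p2) ∧ ¬p2   [double negation]
= ¬p0 ∨ ¬¬p3 ∧ p2   [distribution]
= ¬p0 ∨ p3 ∧ p2   [double negation]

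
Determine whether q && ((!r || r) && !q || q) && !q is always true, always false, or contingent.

q && ((!r || r) && !q || q) && !q
= q && (!q || q) && !q   [complement / identity]
= q && !q   [complement / identity]
= false   [complement]

always false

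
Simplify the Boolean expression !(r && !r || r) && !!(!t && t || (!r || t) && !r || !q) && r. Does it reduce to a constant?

!(r && !r || r) && !!(!t && t || (!r || t) && !r || !q) && r
= !(r && !r || r) && !!((!r || t) && !r || !q) && r   (complement / identity)
= !(r && !r || r) && ((!r || t) && !r || !q) && r   (double negation)
= !(r && !r || r) && (!r || !q) && r   (absorption)
= !r && (!r || !q) && r   (complement / identity)
= !r && r   (absorption)
= false   (complement)

false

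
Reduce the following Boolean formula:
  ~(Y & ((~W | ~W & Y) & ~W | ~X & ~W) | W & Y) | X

~(Y & ((~W | ~W & Y) & ~W | ~X & ~W) | W & Y) | X
= ~(Y & ~W & (~W | ~W & Y | ~X) | W & Y) | X   (distribution)
= ~(Y & ~W & (~W | ~X) | W & Y) | X   (absorption)
= ~(Y & ~W | W & Y) | X   (absorption)
= ~Y | X   (distribution)

~Y | X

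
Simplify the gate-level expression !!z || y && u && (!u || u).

z || y && u

!!z || y && u && (!u || u)
= !!z || y && u   [complement / identity]
= z || y && u   [double negation]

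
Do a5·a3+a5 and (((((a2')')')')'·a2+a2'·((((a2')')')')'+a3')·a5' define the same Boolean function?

E1: a5·a3+a5
    = a5
E2: (((((a2')')')')'·a2+a2'·((((a2')')')')'+a3')·a5'
    = (((((a2')')')')'+a3')·a5'
    = (((a2')')'+a3')·a5'
    = (a2'+a3')·a5'
These differ: at a2=0, a3=0, a5=1, E1 = 1 but E2 = 0.

No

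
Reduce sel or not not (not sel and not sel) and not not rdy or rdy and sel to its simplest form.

sel or rdy

sel or not not (not sel and not sel) and not not rdy or rdy and sel
= sel or not not not sel and not not rdy or rdy and sel   — idempotence
= sel or not not not sel and rdy or rdy and sel   — double negation
= sel or not sel and rdy or rdy and sel   — double negation
= sel or rdy   — distribution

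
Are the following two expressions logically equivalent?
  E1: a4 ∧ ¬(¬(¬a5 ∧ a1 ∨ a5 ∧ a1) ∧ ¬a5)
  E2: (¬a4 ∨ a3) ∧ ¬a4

E1: a4 ∧ ¬(¬(¬a5 ∧ a1 ∨ a5 ∧ a1) ∧ ¬a5)
    = a4 ∧ (¬a5 ∧ a1 ∨ a5 ∧ a1 ∨ a5)   — De Morgan
    = a4 ∧ (a1 ∨ a5)   — distribution
E2: (¬a4 ∨ a3) ∧ ¬a4
    = ¬a4   — absorption
These differ: at a1=0, a3=1, a4=0, a5=0, E1 = 0 but E2 = 1.

No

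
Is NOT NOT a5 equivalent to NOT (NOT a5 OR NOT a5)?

Yes

E1: NOT NOT a5
    = a5   — double negation
E2: NOT (NOT a5 OR NOT a5)
    = a5 AND a5   — De Morgan
    = a5   — idempotence
Both reduce to a5, so they are equivalent.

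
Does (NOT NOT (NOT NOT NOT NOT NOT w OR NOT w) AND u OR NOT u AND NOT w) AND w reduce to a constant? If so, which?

yes, False

(NOT NOT (NOT NOT NOT NOT NOT w OR NOT w) AND u OR NOT u AND NOT w) AND w
= ((NOT NOT NOT NOT NOT w OR NOT w) AND u OR NOT u AND NOT w) AND w
= ((NOT NOT NOT w OR NOT w) AND u OR NOT u AND NOT w) AND w
= ((NOT w OR NOT w) AND u OR NOT u AND NOT w) AND w
= (NOT w AND u OR NOT u AND NOT w) AND w
= NOT w AND w
= FALSE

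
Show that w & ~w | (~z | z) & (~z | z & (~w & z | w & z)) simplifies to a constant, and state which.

1

w & ~w | (~z | z) & (~z | z & (~w & z | w & z))
= w & ~w | (~z | z) & (~z | z & z)   — distribution
= (~z | z) & (~z | z & z)   — complement / identity
= (~z | z) & (~z | z)   — idempotence
= ~z | z   — idempotence
= 1   — complement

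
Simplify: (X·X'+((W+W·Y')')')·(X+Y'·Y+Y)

W·(X+Y)

(X·X'+((W+W·Y')')')·(X+Y'·Y+Y)
= ((W+W·Y')')'·(X+Y'·Y+Y)   [complement / identity]
= ((W+W·Y')')'·(X+Y)   [complement / identity]
= (W')'·(X+Y)   [absorption]
= W·(X+Y)   [double negation]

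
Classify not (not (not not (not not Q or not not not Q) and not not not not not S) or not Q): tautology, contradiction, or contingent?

not (not (not not (not not Q or not not not Q) and not not not not not S) or not Q)
= not (not (not not (not not Q or not not not Q) and not not not S) or not Q)   — double negation
= not (not (not (not Q and not not Q) and not not not S) or not Q)   — De Morgan
= not (not Q and not not Q or not not S or not Q)   — De Morgan
= not (not Q and Q or not not S or not Q)   — double negation
= not (not not S or not Q)   — complement / identity
= not S and Q   — De Morgan
This depends on Q, S, so it is not a constant.

contingent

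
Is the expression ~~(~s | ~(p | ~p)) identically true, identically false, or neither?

~~(~s | ~(p | ~p))
= ~(s & (p | ~p))
= ~s
This depends on s, so it is not a constant.

neither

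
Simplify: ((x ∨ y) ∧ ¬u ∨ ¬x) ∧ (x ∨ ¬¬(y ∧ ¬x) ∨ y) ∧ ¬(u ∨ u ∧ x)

((x ∨ y) ∧ ¬u ∨ ¬x) ∧ (x ∨ ¬¬(y ∧ ¬x) ∨ y) ∧ ¬(u ∨ u ∧ x)
= ((x ∨ y) ∧ ¬u ∨ ¬x) ∧ (x ∨ ¬¬(y ∧ ¬x) ∨ y) ∧ ¬u   [absorption]
= ((x ∨ y) ∧ ¬u ∨ ¬x) ∧ (x ∨ y ∧ ¬x ∨ y) ∧ ¬u   [double negation]
= ((x ∨ y) ∧ ¬u ∨ ¬x) ∧ (x ∨ y) ∧ ¬u   [absorption]
= (x ∨ y) ∧ ¬u   [absorption]

(x ∨ y) ∧ ¬u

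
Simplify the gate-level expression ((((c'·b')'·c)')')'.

((((c'·b')'·c)')')'
= ((((c+b)·c)')')'
= ((c+b)·c)'
= c'

c'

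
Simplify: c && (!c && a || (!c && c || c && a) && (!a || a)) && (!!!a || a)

c && a

c && (!c && a || (!c && c || c && a) && (!a || a)) && (!!!a || a)
= c && (!c && a || c && a && (!a || a)) && (!!!a || a)   [complement / identity]
= c && (!c && a || c && a && (!a || a)) && (!a || a)   [double negation]
= c && (!c && a || c && a) && (!a || a)   [complement / identity]
= c && a && (!a || a)   [distribution]
= c && a   [complement / identity]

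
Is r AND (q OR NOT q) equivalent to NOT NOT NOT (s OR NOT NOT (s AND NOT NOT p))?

E1: r AND (q OR NOT q)
    = r   [complement / identity]
E2: NOT NOT NOT (s OR NOT NOT (s AND NOT NOT p))
    = NOT NOT NOT (s OR NOT NOT (s AND p))   [double negation]
    = NOT NOT NOT (s OR s AND p)   [double negation]
    = NOT NOT NOT s   [absorption]
    = NOT s   [double negation]
These differ: at p=0, q=0, r=0, s=0, E1 = 0 but E2 = 1.

No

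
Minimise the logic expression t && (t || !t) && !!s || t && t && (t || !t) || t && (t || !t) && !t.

t

t && (t || !t) && !!s || t && t && (t || !t) || t && (t || !t) && !t
= t && (t || !t) && !!s || t && (t || !t)
= t && (t || !t) && s || t && (t || !t)
= t && (t || !t)
= t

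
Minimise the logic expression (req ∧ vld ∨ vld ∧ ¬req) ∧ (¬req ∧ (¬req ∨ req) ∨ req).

vld

(req ∧ vld ∨ vld ∧ ¬req) ∧ (¬req ∧ (¬req ∨ req) ∨ req)
= vld ∧ (¬req ∧ (¬req ∨ req) ∨ req)   — distribution
= vld ∧ (¬req ∨ req)   — complement / identity
= vld   — complement / identity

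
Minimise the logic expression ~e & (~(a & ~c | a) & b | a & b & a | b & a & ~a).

~e & b

~e & (~(a & ~c | a) & b | a & b & a | b & a & ~a)
= ~e & (~a & b | a & b & a | b & a & ~a)
= ~e & (~a & b | b & a)
= ~e & b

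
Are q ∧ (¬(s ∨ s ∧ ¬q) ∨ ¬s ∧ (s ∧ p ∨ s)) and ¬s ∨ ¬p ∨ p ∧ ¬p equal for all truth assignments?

No

E1: q ∧ (¬(s ∨ s ∧ ¬q) ∨ ¬s ∧ (s ∧ p ∨ s))
    = q ∧ (¬(s ∨ s ∧ ¬q) ∨ ¬s ∧ s)   [absorption]
    = q ∧ ¬(s ∨ s ∧ ¬q)   [complement / identity]
    = q ∧ ¬s   [absorption]
E2: ¬s ∨ ¬p ∨ p ∧ ¬p
    = ¬s ∨ ¬p   [complement / identity]
These differ: at p=0, q=0, s=0, E1 = 0 but E2 = 1.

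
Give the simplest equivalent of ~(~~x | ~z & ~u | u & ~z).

~x & z

~(~~x | ~z & ~u | u & ~z)
= ~(~~x | ~z)
= ~x & z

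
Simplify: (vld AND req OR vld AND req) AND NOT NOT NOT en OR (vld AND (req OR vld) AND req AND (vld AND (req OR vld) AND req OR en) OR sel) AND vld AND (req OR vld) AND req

(vld AND req OR vld AND req) AND NOT NOT NOT en OR (vld AND (req OR vld) AND req AND (vld AND (req OR vld) AND req OR en) OR sel) AND vld AND (req OR vld) AND req
= (vld AND req OR vld AND req) AND NOT NOT NOT en OR (vld AND (req OR vld) AND req OR sel) AND vld AND (req OR vld) AND req   — absorption
= (vld AND req OR vld AND req) AND NOT NOT NOT en OR vld AND (req OR vld) AND req   — absorption
= (vld AND req OR vld AND req) AND NOT NOT NOT en OR vld AND req   — absorption
= vld AND req AND NOT NOT NOT en OR vld AND req   — idempotence
= vld AND req AND NOT en OR vld AND req   — double negation
= vld AND req   — absorption

vld AND req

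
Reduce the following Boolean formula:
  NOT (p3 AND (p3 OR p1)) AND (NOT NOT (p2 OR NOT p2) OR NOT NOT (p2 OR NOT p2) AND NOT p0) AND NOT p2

NOT (p3 AND (p3 OR p1)) AND (NOT NOT (p2 OR NOT p2) OR NOT NOT (p2 OR NOT p2) AND NOT p0) AND NOT p2
= NOT (p3 AND (p3 OR p1)) AND NOT NOT (p2 OR NOT p2) AND NOT p2   (absorption)
= NOT p3 AND NOT NOT (p2 OR NOT p2) AND NOT p2   (absorption)
= NOT p3 AND (p2 OR NOT p2) AND NOT p2   (double negation)
= NOT p3 AND NOT p2   (complement / identity)

NOT p3 AND NOT p2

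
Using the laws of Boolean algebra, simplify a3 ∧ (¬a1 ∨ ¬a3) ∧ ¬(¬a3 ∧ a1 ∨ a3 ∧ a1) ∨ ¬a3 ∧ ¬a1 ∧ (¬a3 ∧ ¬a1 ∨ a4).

¬a1

a3 ∧ (¬a1 ∨ ¬a3) ∧ ¬(¬a3 ∧ a1 ∨ a3 ∧ a1) ∨ ¬a3 ∧ ¬a1 ∧ (¬a3 ∧ ¬a1 ∨ a4)
= a3 ∧ (¬a1 ∨ ¬a3) ∧ ¬a1 ∨ ¬a3 ∧ ¬a1 ∧ (¬a3 ∧ ¬a1 ∨ a4)   — distribution
= a3 ∧ (¬a1 ∨ ¬a3) ∧ ¬a1 ∨ ¬a3 ∧ ¬a1   — absorption
= a3 ∧ ¬a1 ∨ ¬a3 ∧ ¬a1   — absorption
= ¬a1   — distribution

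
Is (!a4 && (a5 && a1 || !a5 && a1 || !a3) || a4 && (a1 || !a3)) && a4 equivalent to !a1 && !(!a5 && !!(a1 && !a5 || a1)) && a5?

E1: (!a4 && (a5 && a1 || !a5 && a1 || !a3) || a4 && (a1 || !a3)) && a4
    = (!a4 && (a1 || !a3) || a4 && (a1 || !a3)) && a4   — distribution
    = (a1 || !a3) && a4   — distribution
E2: !a1 && !(!a5 && !!(a1 && !a5 || a1)) && a5
    = !a1 && !(!a5 && !!a1) && a5   — absorption
    = !a1 && (a5 || !a1) && a5   — De Morgan
    = !a1 && a5   — absorption
These differ: at a1=1, a3=0, a4=1, a5=1, E1 = 1 but E2 = 0.

No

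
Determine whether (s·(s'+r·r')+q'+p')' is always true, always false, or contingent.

(s·(s'+r·r')+q'+p')'
= (s·s'+q'+p')'   — complement / identity
= (q'+p')'   — complement / identity
= q·p   — De Morgan
This depends on p, q, so it is not a constant.

contingent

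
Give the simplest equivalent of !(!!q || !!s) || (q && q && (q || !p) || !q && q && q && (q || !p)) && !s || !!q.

!s || q

!(!!q || !!s) || (q && q && (q || !p) || !q && q && q && (q || !p)) && !s || !!q
= !(!!q || !!s) || (q && q && (q || !p) || !q && q && (q || !p)) && !s || !!q   (idempotence)
= !(!!q || !!s) || (q && q && (q || !p) || !q && q && (q || !p)) && !s || q   (double negation)
= !(!!q || !!s) || q && (q || !p) && !s || q   (distribution)
= !(!!q || !!s) || q && !s || q   (absorption)
= !q && !s || q && !s || q   (De Morgan)
= !s || q   (distribution)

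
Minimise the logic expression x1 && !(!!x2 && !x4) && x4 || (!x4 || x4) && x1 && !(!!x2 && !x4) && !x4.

x1 && !(!!x2 && !x4) && x4 || (!x4 || x4) && x1 && !(!!x2 && !x4) && !x4
= x1 && !(!!x2 && !x4) && x4 || x1 && !(!!x2 && !x4) && !x4   (complement / identity)
= x1 && (!x2 || x4) && x4 || x1 && !(!!x2 && !x4) && !x4   (De Morgan)
= x1 && (!x2 || x4) && x4 || x1 && (!x2 || x4) && !x4   (De Morgan)
= x1 && (!x2 || x4)   (distribution)

x1 && (!x2 || x4)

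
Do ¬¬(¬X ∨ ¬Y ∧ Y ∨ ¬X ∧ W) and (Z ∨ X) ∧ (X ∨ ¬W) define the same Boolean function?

No

E1: ¬¬(¬X ∨ ¬Y ∧ Y ∨ ¬X ∧ W)
    = ¬¬(¬X ∨ ¬X ∧ W)
    = ¬X ∨ ¬X ∧ W
    = ¬X
E2: (Z ∨ X) ∧ (X ∨ ¬W)
    = Z ∧ ¬W ∨ X
These differ: at W=1, X=0, Y=0, Z=0, E1 = 1 but E2 = 0.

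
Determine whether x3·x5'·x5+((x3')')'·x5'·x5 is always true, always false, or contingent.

x3·x5'·x5+((x3')')'·x5'·x5
= x3·x5'·x5+x3'·x5'·x5
= x5'·x5
= 0

always false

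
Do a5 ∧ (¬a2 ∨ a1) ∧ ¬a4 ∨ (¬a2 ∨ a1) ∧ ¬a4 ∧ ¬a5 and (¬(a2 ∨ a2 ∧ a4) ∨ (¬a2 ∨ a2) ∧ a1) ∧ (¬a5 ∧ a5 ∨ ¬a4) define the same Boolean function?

E1: a5 ∧ (¬a2 ∨ a1) ∧ ¬a4 ∨ (¬a2 ∨ a1) ∧ ¬a4 ∧ ¬a5
    = (¬a2 ∨ a1) ∧ ¬a4
E2: (¬(a2 ∨ a2 ∧ a4) ∨ (¬a2 ∨ a2) ∧ a1) ∧ (¬a5 ∧ a5 ∨ ¬a4)
    = (¬a2 ∨ (¬a2 ∨ a2) ∧ a1) ∧ (¬a5 ∧ a5 ∨ ¬a4)
    = (¬a2 ∨ a1) ∧ (¬a5 ∧ a5 ∨ ¬a4)
    = (¬a2 ∨ a1) ∧ ¬a4
Both reduce to (¬a2 ∨ a1) ∧ ¬a4, so they are equivalent.

Yes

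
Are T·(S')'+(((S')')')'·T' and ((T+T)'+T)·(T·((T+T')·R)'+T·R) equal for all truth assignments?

No

E1: T·(S')'+(((S')')')'·T'
    = T·(S')'+(S')'·T'   — double negation
    = (S')'   — distribution
    = S   — double negation
E2: ((T+T)'+T)·(T·((T+T')·R)'+T·R)
    = ((T+T)'+T)·(T·R'+T·R)   — complement / identity
    = (T'+T)·(T·R'+T·R)   — idempotence
    = T·R'+T·R   — complement / identity
    = T   — distribution
These differ: at R=0, S=0, T=1, E1 = 0 but E2 = 1.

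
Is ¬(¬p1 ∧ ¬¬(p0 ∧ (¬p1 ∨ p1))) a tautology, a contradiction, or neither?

neither

¬(¬p1 ∧ ¬¬(p0 ∧ (¬p1 ∨ p1)))
= p1 ∨ ¬(p0 ∧ (¬p1 ∨ p1))   [De Morgan]
= p1 ∨ ¬p0   [complement / identity]
This depends on p0, p1, so it is not a constant.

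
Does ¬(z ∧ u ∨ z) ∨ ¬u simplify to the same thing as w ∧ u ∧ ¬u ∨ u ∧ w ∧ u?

E1: ¬(z ∧ u ∨ z) ∨ ¬u
    = ¬z ∨ ¬u   — absorption
E2: w ∧ u ∧ ¬u ∨ u ∧ w ∧ u
    = w ∧ u   — distribution
These differ: at u=0, w=0, z=0, E1 = 1 but E2 = 0.

No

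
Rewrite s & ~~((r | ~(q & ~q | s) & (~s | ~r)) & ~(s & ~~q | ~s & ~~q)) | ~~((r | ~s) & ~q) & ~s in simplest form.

(r | ~s) & ~q

s & ~~((r | ~(q & ~q | s) & (~s | ~r)) & ~(s & ~~q | ~s & ~~q)) | ~~((r | ~s) & ~q) & ~s
= s & ~~((r | ~(q & ~q | s) & (~s | ~r)) & ~~~q) | ~~((r | ~s) & ~q) & ~s   — distribution
= s & ~~((r | ~(q & ~q | s) & (~s | ~r)) & ~q) | ~~((r | ~s) & ~q) & ~s   — double negation
= s & ~~((r | ~s & (~s | ~r)) & ~q) | ~~((r | ~s) & ~q) & ~s   — complement / identity
= s & ~~((r | ~s) & ~q) | ~~((r | ~s) & ~q) & ~s   — absorption
= ~~((r | ~s) & ~q)   — distribution
= (r | ~s) & ~q   — double negation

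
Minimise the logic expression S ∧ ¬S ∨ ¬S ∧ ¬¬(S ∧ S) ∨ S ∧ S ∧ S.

S

S ∧ ¬S ∨ ¬S ∧ ¬¬(S ∧ S) ∨ S ∧ S ∧ S
= S ∧ ¬S ∨ ¬S ∧ S ∧ S ∨ S ∧ S ∧ S   [double negation]
= S ∧ ¬S ∨ S ∧ S   [distribution]
= S   [distribution]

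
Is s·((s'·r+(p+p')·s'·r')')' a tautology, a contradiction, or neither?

contradiction

s·((s'·r+(p+p')·s'·r')')'
= s·(s'·r+(p+p')·s'·r')
= s·(s'·r+s'·r')
= s·s'
= 0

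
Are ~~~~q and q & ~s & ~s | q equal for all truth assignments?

E1: ~~~~q
    = ~~q   — double negation
    = q   — double negation
E2: q & ~s & ~s | q
    = q & ~s | q   — idempotence
    = q   — absorption
Both reduce to q, so they are equivalent.

Yes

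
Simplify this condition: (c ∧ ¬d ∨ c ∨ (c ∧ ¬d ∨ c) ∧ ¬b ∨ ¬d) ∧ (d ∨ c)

(c ∧ ¬d ∨ c ∨ (c ∧ ¬d ∨ c) ∧ ¬b ∨ ¬d) ∧ (d ∨ c)
= (c ∧ ¬d ∨ c ∨ ¬d) ∧ (d ∨ c)   [absorption]
= (c ∨ ¬d) ∧ (d ∨ c)   [absorption]
= c ∨ ¬d ∧ d   [distribution]
= c   [complement / identity]

c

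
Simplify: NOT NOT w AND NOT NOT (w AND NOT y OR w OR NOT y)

w

NOT NOT w AND NOT NOT (w AND NOT y OR w OR NOT y)
= NOT NOT w AND NOT NOT (w OR NOT y)   (absorption)
= w AND NOT NOT (w OR NOT y)   (double negation)
= w AND (w OR NOT y)   (double negation)
= w   (absorption)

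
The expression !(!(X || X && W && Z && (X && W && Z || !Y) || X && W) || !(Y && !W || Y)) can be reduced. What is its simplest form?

!(!(X || X && W && Z && (X && W && Z || !Y) || X && W) || !(Y && !W || Y))
= (X || X && W && Z && (X && W && Z || !Y) || X && W) && (Y && !W || Y)
= (X || X && W && Z || X && W) && (Y && !W || Y)
= (X || X && W && Z || X && W) && Y
= (X || X && W) && Y
= X && Y

X && Y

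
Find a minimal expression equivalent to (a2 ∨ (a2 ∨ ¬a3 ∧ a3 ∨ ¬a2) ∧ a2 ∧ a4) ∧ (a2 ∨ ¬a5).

a2

(a2 ∨ (a2 ∨ ¬a3 ∧ a3 ∨ ¬a2) ∧ a2 ∧ a4) ∧ (a2 ∨ ¬a5)
= (a2 ∨ (a2 ∨ ¬a2) ∧ a2 ∧ a4) ∧ (a2 ∨ ¬a5)   [complement / identity]
= (a2 ∨ a2 ∧ a4) ∧ (a2 ∨ ¬a5)   [complement / identity]
= a2 ∧ (a2 ∨ ¬a5)   [absorption]
= a2   [absorption]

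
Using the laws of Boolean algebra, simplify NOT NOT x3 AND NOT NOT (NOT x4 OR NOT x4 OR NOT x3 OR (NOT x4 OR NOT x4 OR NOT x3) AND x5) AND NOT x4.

NOT NOT x3 AND NOT NOT (NOT x4 OR NOT x4 OR NOT x3 OR (NOT x4 OR NOT x4 OR NOT x3) AND x5) AND NOT x4
= NOT NOT x3 AND (NOT x4 OR NOT x4 OR NOT x3 OR (NOT x4 OR NOT x4 OR NOT x3) AND x5) AND NOT x4
= NOT NOT x3 AND (NOT x4 OR NOT x4 OR NOT x3) AND NOT x4
= NOT NOT x3 AND (NOT x4 OR NOT x3) AND NOT x4
= NOT NOT x3 AND NOT x4
= x3 AND NOT x4

x3 AND NOT x4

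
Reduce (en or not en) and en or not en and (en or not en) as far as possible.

(en or not en) and en or not en and (en or not en)
= en or not en
= True

True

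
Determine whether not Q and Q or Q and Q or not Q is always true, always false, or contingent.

not Q and Q or Q and Q or not Q
= Q or not Q   [distribution]
= True   [complement]

always true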